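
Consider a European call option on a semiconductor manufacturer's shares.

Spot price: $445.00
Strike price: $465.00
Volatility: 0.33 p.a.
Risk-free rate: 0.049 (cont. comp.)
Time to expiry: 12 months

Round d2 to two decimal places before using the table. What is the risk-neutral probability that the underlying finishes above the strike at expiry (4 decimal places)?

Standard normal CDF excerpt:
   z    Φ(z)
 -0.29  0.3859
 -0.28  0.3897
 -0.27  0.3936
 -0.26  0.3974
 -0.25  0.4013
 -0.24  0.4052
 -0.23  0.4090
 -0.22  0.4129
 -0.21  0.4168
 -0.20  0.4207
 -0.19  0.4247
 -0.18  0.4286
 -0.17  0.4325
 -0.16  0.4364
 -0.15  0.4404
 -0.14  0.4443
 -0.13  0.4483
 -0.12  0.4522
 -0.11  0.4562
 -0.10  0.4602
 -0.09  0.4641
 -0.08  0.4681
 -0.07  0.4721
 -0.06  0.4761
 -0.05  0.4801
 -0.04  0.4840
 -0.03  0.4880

T = 1;  σ√T = 0.3300
d₁ = [ln(445/465) + (0.049 + 0.33²/2)·1] / 0.3300 = [-0.0440 + 0.1035] / 0.3300 = 0.1803 → 0.18
d₂ = d₁ − σ√T = 0.1803 − 0.3300 = -0.1497 → -0.15
Risk-neutral Pr[S_T > K] = N(d₂) = N(-0.15) = 0.4404

0.4404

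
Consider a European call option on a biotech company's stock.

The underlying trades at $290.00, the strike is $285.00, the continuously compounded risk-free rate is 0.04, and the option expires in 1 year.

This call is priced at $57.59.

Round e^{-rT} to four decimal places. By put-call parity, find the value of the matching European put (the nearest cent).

exp(−rT) = exp(−0.04·1) = 0.9608
Put-call parity: C − P = S − K·e^(−rT) = 290 − 285·0.9608 = 290 − 273.8280 = 16.1720
P = C − (C − P) = 57.59 − (16.1720) = 41.4180

$41.42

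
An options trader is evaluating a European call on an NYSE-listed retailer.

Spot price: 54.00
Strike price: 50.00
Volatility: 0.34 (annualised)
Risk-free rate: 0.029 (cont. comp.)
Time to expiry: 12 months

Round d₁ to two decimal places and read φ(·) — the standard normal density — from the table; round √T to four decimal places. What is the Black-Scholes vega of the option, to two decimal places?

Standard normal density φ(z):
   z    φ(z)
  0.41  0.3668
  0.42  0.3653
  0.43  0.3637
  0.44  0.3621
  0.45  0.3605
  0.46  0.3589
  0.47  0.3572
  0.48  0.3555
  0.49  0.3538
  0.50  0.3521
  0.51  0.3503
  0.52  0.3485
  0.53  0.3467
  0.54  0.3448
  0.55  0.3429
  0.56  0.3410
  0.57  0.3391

19.20

T = 1;  σ√T = 0.3400
ln(S/K) + (r + σ²/2)T = ln(54/50) + (0.029 + 0.34²/2)·1 = 0.0770 + 0.0868 = 0.1638
d₁ = 0.1638 / 0.3400 = 0.4817 → 0.48
√T = √1 = 1.0000
φ(d₁) = φ(0.48) = 0.3555
vega = S·φ(d₁)·√T = 54·0.3555·1.0000 = 19.1970
(The put has the same vega.)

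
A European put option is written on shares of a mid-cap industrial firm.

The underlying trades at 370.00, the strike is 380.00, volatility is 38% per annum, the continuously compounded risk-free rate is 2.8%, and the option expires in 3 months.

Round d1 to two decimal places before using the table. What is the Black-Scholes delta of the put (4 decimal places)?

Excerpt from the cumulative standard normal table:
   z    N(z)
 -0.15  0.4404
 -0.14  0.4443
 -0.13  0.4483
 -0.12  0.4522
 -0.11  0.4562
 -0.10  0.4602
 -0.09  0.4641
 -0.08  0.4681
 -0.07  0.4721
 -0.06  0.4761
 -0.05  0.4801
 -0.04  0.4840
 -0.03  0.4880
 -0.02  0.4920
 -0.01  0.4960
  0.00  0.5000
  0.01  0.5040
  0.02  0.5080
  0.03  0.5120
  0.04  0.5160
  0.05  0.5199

-0.5040

T = 0.25;  σ√T = 0.1900
d₁ = [ln(370/380) + (0.028 + 0.38²/2)·0.25] / 0.1900 = [-0.0267 + 0.0250] / 0.1900 = -0.0085 which rounds to -0.01
N(d₁) = N(-0.01) = 0.4960
Δ_put = N(d₁) − 1 = 0.4960 − 1 = -0.5040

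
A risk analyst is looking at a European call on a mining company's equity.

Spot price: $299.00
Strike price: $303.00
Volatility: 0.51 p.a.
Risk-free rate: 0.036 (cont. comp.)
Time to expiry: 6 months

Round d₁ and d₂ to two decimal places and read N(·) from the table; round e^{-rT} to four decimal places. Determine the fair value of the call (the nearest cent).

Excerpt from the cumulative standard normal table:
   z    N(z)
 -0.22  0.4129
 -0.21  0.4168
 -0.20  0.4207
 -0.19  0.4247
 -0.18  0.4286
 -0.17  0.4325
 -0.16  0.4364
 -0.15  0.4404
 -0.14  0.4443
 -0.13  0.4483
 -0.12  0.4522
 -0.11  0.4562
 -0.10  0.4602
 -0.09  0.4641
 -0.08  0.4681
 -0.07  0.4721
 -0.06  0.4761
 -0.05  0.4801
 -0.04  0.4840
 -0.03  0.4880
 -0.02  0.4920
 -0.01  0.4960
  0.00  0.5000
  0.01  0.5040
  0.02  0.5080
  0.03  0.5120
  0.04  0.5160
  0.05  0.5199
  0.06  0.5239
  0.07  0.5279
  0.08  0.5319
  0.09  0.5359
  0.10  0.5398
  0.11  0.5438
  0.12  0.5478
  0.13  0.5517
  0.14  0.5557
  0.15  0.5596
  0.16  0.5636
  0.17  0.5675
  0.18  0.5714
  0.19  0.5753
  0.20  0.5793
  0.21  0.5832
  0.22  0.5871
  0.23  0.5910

T = 0.5;  σ√T = 0.3606
d₁ = [ln(299/303) + (0.036 + ½·0.51²)·0.5] / (σ√T) = (-0.0133 + 0.0830) / 0.3606 = 0.1934 → 0.19
d₂ = 0.1934 − 0.3606 = -0.1672 → -0.17
e^(−rT) = e^(−0.036·0.5) = 0.9822
C = 299·N(0.19) − 303·0.9822·N(-0.17) = 299·0.5753 − 303·0.9822·0.4325 = 172.0147 − 128.7149 = 43.2998

$43.30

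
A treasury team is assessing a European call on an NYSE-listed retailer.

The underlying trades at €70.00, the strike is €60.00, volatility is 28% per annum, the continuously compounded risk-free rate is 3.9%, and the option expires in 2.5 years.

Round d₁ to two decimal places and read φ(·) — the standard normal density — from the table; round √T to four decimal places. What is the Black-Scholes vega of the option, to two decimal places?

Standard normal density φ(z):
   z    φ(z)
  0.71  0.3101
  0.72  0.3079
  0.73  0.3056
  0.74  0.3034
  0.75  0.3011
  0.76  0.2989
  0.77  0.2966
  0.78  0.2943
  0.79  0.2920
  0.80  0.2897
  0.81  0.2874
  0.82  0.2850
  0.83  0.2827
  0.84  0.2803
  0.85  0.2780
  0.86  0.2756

32.32

σ√T = 0.28 × 1.5811 = 0.4427
d₁ = [ln(70/60) + (0.039 + 0.28²/2)·2.5] / 0.4427 = [0.1542 + 0.1955] / 0.4427 = 0.7898 → 0.79
√T = √2.5 = 1.5811
φ(d₁) = φ(0.79) = 0.2920
vega = S·φ(d₁)·√T = 70·0.2920·1.5811 = 32.3177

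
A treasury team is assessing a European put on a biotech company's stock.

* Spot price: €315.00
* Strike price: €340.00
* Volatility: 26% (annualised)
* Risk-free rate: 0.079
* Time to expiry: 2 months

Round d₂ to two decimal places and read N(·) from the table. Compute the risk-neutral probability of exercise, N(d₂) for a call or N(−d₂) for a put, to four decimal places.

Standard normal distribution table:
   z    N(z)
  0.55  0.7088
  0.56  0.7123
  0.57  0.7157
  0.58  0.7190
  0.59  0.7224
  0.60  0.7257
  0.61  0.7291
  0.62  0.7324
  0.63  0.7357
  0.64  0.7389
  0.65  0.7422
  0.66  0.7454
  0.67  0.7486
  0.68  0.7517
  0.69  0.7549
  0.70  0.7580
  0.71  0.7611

0.7422

T = 0.1667;  σ√T = 0.1061
d₁ = [ln(315/340) + (0.079 + ½·0.26²)·0.1667] / (σ√T) = (-0.0764 + 0.0188) / 0.1061 = -0.5424 → -0.54
d₂ = -0.5424 − 0.1061 = -0.6485 → -0.65
Pr(exercise) under Q = N(−d₂) = N(0.65) = 0.7422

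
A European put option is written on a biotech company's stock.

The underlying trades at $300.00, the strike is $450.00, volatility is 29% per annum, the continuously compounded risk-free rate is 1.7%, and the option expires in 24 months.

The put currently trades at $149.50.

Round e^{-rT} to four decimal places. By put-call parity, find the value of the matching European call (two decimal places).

$14.53

exp(−rT) = exp(−0.017·2) = 0.9666
Put-call parity: C − P = S − K·e^(−rT) = 300 − 450·0.9666 = 300 − 434.9700 = -134.9700
C = P + (C − P) = 149.50 + (-134.9700) = 14.5300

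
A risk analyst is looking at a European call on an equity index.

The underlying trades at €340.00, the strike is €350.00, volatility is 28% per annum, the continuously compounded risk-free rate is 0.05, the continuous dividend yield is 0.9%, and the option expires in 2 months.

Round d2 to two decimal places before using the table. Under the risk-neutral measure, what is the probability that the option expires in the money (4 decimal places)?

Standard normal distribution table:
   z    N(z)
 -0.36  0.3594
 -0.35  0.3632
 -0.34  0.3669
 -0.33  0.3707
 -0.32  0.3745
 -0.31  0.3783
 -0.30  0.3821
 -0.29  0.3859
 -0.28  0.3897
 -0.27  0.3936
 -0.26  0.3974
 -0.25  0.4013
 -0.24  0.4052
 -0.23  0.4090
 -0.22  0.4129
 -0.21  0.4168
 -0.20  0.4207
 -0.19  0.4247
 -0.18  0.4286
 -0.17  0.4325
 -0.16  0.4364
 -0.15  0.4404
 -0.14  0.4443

T = 0.1667;  σ√T = 0.1143
ln(S/K) + (r − q + σ²/2)T = ln(340/350) + (0.05 − 0.009 + 0.28²/2)·0.1667 = -0.0290 + 0.0134 = -0.0156
d₁ = -0.0156 / 0.1143 = -0.1367 ≈ -0.14
d₂ = d₁ − σ√T = -0.1367 − 0.1143 = -0.2510 ≈ -0.25
Risk-neutral Pr[S_T > K] = N(d₂) = N(-0.25) = 0.4013

0.4013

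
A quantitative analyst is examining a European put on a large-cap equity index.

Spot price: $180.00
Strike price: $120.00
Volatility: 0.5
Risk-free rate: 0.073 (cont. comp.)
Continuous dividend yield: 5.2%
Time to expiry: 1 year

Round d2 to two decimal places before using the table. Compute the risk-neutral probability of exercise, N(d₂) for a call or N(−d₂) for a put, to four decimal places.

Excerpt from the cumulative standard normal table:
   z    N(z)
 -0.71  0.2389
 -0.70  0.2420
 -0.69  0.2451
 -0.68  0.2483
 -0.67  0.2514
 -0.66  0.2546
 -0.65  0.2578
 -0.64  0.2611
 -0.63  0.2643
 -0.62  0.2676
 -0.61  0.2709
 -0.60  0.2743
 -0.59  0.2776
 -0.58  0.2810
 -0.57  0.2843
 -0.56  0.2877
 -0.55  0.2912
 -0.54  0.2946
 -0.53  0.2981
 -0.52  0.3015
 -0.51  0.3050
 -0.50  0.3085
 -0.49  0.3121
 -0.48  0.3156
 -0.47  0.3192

T = 1;  σ√T = 0.5000
d₁ = [ln(180/120) + (0.073 − 0.052 + ½·0.5²)·1] / (σ√T) = (0.4055 + 0.1460) / 0.5000 = 1.1029 → 1.10
d₂ = 1.1029 − 0.5000 = 0.6029 → 0.60
Pr(exercise) under Q = N(−d₂) = N(-0.60) = 0.2743

0.2743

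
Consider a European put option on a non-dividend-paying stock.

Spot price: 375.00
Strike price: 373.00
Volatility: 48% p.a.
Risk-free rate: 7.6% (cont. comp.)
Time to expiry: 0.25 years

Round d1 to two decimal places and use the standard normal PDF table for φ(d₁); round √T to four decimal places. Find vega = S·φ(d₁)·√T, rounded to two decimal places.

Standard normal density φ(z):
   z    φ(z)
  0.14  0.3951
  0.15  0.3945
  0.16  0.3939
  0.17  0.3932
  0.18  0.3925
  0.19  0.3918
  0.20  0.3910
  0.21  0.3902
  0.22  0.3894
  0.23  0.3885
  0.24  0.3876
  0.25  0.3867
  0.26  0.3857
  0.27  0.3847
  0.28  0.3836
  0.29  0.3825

σ√T = 0.48·√0.25 = 0.2400
d₁ = [ln(375/373) + (0.076 + 0.48²/2)·0.25] / 0.2400 = [0.0053 + 0.0478] / 0.2400 = 0.2214 ⇒ 0.22
√T = √0.25 = 0.5000
φ(d₁) = φ(0.22) = 0.3894
vega = S·φ(d₁)·√T = 375·0.3894·0.5000 = 73.0125
(The call has the same vega.)

73.01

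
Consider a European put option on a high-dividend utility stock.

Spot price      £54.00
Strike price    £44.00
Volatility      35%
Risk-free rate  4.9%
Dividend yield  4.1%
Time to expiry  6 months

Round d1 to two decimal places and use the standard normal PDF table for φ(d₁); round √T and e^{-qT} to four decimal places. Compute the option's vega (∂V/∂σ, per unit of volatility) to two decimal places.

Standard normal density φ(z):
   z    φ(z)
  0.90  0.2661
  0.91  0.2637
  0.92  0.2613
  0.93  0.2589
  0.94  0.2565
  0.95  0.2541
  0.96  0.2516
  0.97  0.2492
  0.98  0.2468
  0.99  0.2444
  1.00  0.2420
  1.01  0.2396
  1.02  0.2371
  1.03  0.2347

σ√T = 0.35·√0.5 = 0.2475
d₁ = [ln(54/44) + (0.049 − 0.041 + 0.35²/2)·0.5] / 0.2475 = [0.2048 + 0.0346] / 0.2475 = 0.9674 → 0.97
√T = √0.5 = 0.7071
φ(d₁) = φ(0.97) = 0.2492
exp(−qT) = exp(−0.041·0.5) = 0.9797
vega = S·exp(−qT)·φ(d₁)·√T = 54·0.9797·0.2492·0.7071 = 9.3221
(The call has the same vega.)

9.32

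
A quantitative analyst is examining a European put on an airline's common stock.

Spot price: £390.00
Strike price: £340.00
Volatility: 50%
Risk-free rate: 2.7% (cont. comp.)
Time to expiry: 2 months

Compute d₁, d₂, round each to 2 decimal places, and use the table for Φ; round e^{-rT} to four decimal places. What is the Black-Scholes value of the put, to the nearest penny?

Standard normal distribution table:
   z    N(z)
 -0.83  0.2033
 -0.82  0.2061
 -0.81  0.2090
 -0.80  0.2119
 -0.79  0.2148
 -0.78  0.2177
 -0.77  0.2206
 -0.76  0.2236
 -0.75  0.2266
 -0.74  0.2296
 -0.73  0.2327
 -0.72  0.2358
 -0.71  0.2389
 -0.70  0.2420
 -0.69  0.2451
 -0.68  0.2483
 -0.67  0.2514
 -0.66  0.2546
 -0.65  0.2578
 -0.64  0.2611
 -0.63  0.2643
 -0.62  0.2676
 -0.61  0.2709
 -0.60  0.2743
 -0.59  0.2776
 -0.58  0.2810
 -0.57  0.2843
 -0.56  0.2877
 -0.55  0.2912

£11.32

σ√T = 0.5·√0.1667 = 0.2041
d₁ = [ln(390/340) + (0.027 + 0.5²/2)·0.1667] / 0.2041 = [0.1372 + 0.0253] / 0.2041 = 0.7963 ≈ 0.80
d₂ = d₁ − σ√T = 0.7963 − 0.2041 = 0.5921 ≈ 0.59
exp(−rT) = exp(−0.027·0.1667) = 0.9955
P = 340·0.9955·N(-0.59) − 390·N(-0.80) = 340·0.9955·0.2776 − 390·0.2119 = 93.9593 − 82.6410 = 11.3183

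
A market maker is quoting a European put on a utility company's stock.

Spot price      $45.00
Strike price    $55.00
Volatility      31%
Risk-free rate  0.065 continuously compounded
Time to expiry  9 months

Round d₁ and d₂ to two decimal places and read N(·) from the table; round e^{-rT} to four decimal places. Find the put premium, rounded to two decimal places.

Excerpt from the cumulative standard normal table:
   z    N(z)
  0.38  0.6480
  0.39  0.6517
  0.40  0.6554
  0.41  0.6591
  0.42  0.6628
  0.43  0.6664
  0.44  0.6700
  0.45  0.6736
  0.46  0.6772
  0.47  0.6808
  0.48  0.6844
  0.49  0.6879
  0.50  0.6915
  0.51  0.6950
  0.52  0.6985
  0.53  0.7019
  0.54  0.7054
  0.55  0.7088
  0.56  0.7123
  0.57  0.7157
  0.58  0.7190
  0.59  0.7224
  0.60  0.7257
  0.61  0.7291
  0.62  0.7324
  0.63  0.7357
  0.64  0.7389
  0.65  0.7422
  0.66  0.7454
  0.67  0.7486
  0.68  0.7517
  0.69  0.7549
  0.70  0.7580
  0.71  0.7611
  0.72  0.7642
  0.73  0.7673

$9.72

σ√T = 0.31·√0.75 = 0.2685
d₁ = [ln(45/55) + (0.065 + 0.31²/2)·0.75] / 0.2685 = [-0.2007 + 0.0848] / 0.2685 = -0.4316 which rounds to -0.43
d₂ = d₁ − σ√T = -0.4316 − 0.2685 = -0.7001 which rounds to -0.70
e^(−rT) = e^(−0.065·0.75) = 0.9524
P = 55·0.9524·N(0.70) − 45·N(0.43) = 55·0.9524·0.7580 − 45·0.6664 = 39.7056 − 29.9880 = 9.7176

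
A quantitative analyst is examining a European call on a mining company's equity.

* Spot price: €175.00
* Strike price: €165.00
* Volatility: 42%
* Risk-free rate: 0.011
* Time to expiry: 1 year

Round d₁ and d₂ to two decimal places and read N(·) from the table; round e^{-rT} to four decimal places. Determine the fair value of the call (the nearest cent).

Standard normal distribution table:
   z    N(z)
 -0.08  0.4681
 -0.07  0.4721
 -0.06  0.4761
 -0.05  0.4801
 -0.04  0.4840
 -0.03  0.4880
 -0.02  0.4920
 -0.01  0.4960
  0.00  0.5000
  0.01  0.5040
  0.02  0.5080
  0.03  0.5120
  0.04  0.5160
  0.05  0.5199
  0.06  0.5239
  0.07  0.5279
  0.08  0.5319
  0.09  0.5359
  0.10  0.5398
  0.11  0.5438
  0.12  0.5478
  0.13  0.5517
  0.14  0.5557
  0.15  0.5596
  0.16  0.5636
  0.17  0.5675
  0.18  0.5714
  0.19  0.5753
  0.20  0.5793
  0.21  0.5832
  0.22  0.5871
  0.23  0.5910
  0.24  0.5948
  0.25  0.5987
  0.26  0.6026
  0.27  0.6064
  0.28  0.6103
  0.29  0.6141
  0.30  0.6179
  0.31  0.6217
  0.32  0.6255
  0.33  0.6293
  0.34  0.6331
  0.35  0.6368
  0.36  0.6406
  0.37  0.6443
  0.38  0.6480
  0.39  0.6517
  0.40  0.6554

T = 1;  σ√T = 0.4200
d₁ = [ln(175/165) + (0.011 + 0.42²/2)·1] / 0.4200 = [0.0588 + 0.0992] / 0.4200 = 0.3763 ⇒ 0.38
d₂ = d₁ − σ√T = 0.3763 − 0.4200 = -0.0437 ⇒ -0.04
e^(−rT) = e^(−0.011·1) = 0.9891
C = 175·N(0.38) − 165·0.9891·N(-0.04) = 175·0.6480 − 165·0.9891·0.4840 = 113.4000 − 78.9895 = 34.4105

€34.41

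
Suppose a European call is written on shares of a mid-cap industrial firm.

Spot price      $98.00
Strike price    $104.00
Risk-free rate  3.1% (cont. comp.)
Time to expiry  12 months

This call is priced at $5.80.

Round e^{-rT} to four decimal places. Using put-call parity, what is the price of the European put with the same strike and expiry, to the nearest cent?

e^(−rT) = e^(−0.031·1) = 0.9695
Put-call parity: C − P = S − K·e^(−rT) = 98 − 104·0.9695 = 98 − 100.8280 = -2.8280
P = C − (C − P) = 5.80 − (-2.8280) = 8.6280

$8.63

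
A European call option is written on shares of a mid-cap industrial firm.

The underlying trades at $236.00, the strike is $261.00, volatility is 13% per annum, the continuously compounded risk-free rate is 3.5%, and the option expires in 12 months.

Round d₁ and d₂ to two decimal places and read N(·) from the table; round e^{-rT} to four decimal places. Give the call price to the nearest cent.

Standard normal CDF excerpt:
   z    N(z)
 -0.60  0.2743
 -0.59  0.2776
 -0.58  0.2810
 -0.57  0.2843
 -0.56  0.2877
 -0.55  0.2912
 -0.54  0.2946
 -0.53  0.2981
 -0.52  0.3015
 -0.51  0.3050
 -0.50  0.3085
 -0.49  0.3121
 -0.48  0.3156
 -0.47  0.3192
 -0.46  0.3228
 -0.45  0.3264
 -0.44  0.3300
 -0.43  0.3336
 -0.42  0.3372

σ√T = 0.13·√1 = 0.1300
d₁ = [ln(236/261) + (0.035 + 0.13²/2)·1] / 0.1300 = [-0.1007 + 0.0435] / 0.1300 = -0.4403 ≈ -0.44
d₂ = d₁ − σ√T = -0.4403 − 0.1300 = -0.5703 ≈ -0.57
exp(−rT) = exp(−0.035·1) = 0.9656
C = 236·N(-0.44) − 261·0.9656·N(-0.57) = 236·0.3300 − 261·0.9656·0.2843 = 77.8800 − 71.6497 = 6.2303

$6.23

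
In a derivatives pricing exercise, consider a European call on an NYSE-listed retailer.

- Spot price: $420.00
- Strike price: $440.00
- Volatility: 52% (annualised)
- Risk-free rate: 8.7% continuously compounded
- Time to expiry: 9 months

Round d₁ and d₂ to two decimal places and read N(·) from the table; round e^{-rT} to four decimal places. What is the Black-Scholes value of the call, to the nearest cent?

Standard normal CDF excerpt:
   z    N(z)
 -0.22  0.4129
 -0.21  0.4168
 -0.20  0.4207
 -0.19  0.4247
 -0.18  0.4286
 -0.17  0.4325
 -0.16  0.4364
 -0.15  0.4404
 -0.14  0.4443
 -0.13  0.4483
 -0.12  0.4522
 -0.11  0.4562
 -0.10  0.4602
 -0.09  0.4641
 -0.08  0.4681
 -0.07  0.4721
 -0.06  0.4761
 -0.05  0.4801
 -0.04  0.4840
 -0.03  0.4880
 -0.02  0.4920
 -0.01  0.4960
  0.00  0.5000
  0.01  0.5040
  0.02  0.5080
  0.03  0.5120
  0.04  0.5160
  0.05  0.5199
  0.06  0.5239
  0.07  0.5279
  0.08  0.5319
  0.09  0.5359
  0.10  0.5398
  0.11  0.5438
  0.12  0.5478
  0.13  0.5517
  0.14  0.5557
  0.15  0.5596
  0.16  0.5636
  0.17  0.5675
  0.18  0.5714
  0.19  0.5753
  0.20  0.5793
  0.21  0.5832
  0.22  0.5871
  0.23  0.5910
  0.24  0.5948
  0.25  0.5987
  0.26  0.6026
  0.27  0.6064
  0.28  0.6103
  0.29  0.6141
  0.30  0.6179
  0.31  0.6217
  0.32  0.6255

$78.02

σ√T = 0.52·√0.75 = 0.4503
ln(S/K) + (r + σ²/2)T = ln(420/440) + (0.087 + 0.52²/2)·0.75 = -0.0465 + 0.1667 = 0.1201
d₁ = 0.1201 / 0.4503 = 0.2668 → 0.27
d₂ = d₁ − σ√T = 0.2668 − 0.4503 = -0.1836 → -0.18
exp(−rT) = exp(−0.087·0.75) = 0.9368
N(d₁) = N(0.27) = 0.6064;  N(d₂) = N(-0.18) = 0.4286
C = 420·0.6064 − 440·0.9368·0.4286 = 254.6880 − 176.6655 = 78.0225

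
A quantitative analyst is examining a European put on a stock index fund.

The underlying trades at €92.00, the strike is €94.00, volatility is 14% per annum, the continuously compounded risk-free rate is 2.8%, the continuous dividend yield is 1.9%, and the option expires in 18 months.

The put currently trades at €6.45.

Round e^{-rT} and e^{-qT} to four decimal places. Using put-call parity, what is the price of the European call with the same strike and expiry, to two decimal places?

€5.73

e^(−qT) = e^(−0.019·1.5) = 0.9719;  e^(−rT) = e^(−0.028·1.5) = 0.9589
Put-call parity: C − P = S·e^(−qT) − K·e^(−rT) = 92·0.9719 − 94·0.9589 = 89.4148 − 90.1366 = -0.7218
C = P + (C − P) = 6.45 + (-0.7218) = 5.7282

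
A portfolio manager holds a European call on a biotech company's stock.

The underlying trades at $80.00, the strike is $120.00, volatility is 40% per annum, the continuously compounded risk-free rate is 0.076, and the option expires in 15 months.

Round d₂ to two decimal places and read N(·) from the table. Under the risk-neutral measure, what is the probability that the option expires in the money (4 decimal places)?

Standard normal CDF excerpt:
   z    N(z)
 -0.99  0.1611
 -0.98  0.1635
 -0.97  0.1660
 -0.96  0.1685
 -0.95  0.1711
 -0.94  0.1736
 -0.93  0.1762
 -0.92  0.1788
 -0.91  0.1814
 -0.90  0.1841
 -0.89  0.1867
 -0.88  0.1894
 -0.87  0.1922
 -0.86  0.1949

0.1788

σ√T = 0.4 × 1.1180 = 0.4472
d₁ = [ln(80/120) + (0.076 + 0.4²/2)·1.25] / 0.4472 = [-0.4055 + 0.1950] / 0.4472 = -0.4706 → -0.47
d₂ = d₁ − σ√T = -0.4706 − 0.4472 = -0.9178 → -0.92
Risk-neutral Pr[S_T > K] = N(d₂) = N(-0.92) = 0.1788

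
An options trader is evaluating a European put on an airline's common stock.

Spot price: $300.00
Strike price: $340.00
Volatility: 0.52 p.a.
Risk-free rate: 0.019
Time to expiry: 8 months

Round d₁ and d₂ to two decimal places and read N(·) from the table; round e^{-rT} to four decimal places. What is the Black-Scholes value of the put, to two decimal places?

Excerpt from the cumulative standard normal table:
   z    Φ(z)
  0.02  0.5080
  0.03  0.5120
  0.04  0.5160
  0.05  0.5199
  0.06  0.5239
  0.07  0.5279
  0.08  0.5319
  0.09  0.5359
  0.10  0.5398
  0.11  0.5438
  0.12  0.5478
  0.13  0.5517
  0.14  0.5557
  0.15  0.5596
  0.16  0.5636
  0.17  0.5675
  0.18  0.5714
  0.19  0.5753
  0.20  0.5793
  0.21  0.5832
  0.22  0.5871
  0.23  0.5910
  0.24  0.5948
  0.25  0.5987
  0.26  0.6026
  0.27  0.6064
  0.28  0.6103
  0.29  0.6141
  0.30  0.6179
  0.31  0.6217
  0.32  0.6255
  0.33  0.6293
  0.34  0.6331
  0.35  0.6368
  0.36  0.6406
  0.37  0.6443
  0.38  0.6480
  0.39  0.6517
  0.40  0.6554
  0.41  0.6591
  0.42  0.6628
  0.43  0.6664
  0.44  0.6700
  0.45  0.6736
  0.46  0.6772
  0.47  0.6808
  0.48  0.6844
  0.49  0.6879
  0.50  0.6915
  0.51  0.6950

T = 0.6667;  σ√T = 0.4246
d₁ = [ln(300/340) + (0.019 + 0.52²/2)·0.6667] / 0.4246 = [-0.1252 + 0.1028] / 0.4246 = -0.0527 ⇒ -0.05
d₂ = d₁ − σ√T = -0.0527 − 0.4246 = -0.4772 ⇒ -0.48
e^(−rT) = e^(−0.019·0.6667) = 0.9874
N(−d₂) = N(0.48) = 0.6844;  N(−d₁) = N(0.05) = 0.5199
P = 340·0.9874·0.6844 − 300·0.5199 = 229.7640 − 155.9700 = 73.7940

$73.79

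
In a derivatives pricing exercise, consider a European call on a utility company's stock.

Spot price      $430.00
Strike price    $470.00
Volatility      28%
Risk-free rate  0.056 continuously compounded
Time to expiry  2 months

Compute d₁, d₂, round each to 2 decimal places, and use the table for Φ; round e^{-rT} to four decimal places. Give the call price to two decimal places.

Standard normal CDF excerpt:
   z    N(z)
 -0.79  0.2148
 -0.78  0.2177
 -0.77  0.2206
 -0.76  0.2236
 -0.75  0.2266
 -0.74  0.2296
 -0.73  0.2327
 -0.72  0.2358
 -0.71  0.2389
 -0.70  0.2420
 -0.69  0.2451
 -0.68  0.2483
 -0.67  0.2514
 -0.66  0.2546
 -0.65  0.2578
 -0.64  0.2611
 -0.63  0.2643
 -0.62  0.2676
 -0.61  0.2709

$6.76

σ√T = 0.28·√0.1667 = 0.1143
d₁ = [ln(430/470) + (0.056 + ½·0.28²)·0.1667] / (σ√T) = (-0.0889 + 0.0159) / 0.1143 = -0.6393 ⇒ -0.64
d₂ = -0.6393 − 0.1143 = -0.7536 ⇒ -0.75
exp(−rT) = exp(−0.056·0.1667) = 0.9907
N(d₁) = N(-0.64) = 0.2611;  N(d₂) = N(-0.75) = 0.2266
C = 430·0.2611 − 470·0.9907·0.2266 = 112.2730 − 105.5115 = 6.7615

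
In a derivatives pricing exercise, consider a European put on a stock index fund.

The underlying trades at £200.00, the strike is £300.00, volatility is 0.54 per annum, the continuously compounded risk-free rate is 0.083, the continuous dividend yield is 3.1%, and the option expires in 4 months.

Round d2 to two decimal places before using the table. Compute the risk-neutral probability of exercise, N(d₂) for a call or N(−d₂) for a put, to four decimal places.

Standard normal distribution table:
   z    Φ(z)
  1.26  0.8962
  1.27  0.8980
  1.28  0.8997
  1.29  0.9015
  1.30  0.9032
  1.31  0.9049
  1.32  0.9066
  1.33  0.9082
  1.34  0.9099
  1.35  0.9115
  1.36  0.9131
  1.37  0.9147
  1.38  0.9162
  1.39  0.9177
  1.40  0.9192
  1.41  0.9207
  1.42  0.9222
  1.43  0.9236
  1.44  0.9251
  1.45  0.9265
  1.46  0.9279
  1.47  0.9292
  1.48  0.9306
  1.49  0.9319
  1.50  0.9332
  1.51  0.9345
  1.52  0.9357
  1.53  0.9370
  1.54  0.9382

σ√T = 0.54 × 0.5774 = 0.3118
ln(S/K) + (r − q + σ²/2)T = ln(200/300) + (0.083 − 0.031 + 0.54²/2)·0.3333 = -0.4055 + 0.0659 = -0.3395
d₁ = -0.3395 / 0.3118 = -1.0890 → -1.09
d₂ = d₁ − σ√T = -1.0890 − 0.3118 = -1.4008 → -1.40
Pr(exercise) under Q = N(−d₂) = N(1.40) = 0.9192

0.9192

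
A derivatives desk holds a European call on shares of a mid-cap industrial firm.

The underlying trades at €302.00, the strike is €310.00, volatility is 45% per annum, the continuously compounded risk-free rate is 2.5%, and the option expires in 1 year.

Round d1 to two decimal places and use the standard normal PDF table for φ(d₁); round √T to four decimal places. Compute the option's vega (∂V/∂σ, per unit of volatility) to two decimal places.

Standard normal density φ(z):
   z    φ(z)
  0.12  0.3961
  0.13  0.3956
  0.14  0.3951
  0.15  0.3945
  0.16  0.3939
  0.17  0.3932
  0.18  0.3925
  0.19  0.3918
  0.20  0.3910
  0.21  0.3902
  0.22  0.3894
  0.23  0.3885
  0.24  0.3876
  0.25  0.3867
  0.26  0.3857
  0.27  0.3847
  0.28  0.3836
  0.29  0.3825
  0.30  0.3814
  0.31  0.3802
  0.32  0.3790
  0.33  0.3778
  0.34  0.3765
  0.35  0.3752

T = 1;  σ√T = 0.4500
d₁ = [ln(302/310) + (0.025 + 0.45²/2)·1] / 0.4500 = [-0.0261 + 0.1263] / 0.4500 = 0.2225 ≈ 0.22
√T = √1 = 1.0000
φ(d₁) = φ(0.22) = 0.3894
vega = S·φ(d₁)·√T = 302·0.3894·1.0000 = 117.5988

117.60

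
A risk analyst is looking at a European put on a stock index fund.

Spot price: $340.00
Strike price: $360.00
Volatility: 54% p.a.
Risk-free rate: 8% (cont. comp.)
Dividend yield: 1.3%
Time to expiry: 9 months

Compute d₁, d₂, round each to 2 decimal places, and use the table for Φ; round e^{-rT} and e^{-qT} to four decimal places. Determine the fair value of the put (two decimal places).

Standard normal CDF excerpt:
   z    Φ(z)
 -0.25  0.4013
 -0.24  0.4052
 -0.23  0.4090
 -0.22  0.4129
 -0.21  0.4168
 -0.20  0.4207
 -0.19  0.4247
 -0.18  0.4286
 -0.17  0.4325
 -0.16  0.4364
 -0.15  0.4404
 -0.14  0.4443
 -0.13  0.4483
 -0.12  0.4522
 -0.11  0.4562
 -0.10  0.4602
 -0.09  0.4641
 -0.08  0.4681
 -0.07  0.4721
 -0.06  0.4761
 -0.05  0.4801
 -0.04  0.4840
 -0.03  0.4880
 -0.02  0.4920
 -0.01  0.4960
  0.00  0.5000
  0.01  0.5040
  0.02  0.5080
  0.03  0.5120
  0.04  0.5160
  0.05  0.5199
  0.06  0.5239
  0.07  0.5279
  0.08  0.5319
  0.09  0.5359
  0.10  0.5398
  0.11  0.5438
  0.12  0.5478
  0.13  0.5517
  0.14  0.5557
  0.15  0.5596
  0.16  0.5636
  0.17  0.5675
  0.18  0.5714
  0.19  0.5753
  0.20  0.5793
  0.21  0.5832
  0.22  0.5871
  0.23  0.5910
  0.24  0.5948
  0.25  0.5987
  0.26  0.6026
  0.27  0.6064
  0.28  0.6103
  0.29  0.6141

σ√T = 0.54 × 0.8660 = 0.4677
d₁ = [ln(340/360) + (0.08 − 0.013 + 0.54²/2)·0.75] / 0.4677 = [-0.0572 + 0.1596] / 0.4677 = 0.2191 which rounds to 0.22
d₂ = d₁ − σ√T = 0.2191 − 0.4677 = -0.2486 which rounds to -0.25
exp(−qT) = exp(−0.013·0.75) = 0.9903;  exp(−rT) = exp(−0.08·0.75) = 0.9418
N(−d₂) = N(0.25) = 0.5987;  N(−d₁) = N(-0.22) = 0.4129
P = 360·0.9418·0.5987 − 340·0.9903·0.4129 = 202.9880 − 139.0243 = 63.9638

$63.96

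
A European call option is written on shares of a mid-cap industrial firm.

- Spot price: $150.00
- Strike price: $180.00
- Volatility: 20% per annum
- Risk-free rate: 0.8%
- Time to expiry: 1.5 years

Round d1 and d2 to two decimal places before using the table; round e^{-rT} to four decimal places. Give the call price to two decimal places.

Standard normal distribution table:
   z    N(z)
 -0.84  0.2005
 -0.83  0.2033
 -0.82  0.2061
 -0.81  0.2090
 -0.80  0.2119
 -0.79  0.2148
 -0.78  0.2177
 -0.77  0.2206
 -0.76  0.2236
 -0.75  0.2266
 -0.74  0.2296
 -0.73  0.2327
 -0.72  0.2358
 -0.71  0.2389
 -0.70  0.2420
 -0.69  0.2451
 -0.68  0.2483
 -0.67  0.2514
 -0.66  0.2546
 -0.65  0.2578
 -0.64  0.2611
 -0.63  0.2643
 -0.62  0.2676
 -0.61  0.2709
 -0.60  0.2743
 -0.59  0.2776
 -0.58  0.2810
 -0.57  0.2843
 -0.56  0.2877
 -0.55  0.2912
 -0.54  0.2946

$5.99

σ√T = 0.2 × 1.2247 = 0.2449
ln(S/K) + (r + σ²/2)T = ln(150/180) + (0.008 + 0.2²/2)·1.5 = -0.1823 + 0.0420 = -0.1403
d₁ = -0.1403 / 0.2449 = -0.5729 ⇒ -0.57
d₂ = d₁ − σ√T = -0.5729 − 0.2449 = -0.8178 ⇒ -0.82
e^(−rT) = e^(−0.008·1.5) = 0.9881
C = 150·N(-0.57) − 180·0.9881·N(-0.82) = 150·0.2843 − 180·0.9881·0.2061 = 42.6450 − 36.6565 = 5.9885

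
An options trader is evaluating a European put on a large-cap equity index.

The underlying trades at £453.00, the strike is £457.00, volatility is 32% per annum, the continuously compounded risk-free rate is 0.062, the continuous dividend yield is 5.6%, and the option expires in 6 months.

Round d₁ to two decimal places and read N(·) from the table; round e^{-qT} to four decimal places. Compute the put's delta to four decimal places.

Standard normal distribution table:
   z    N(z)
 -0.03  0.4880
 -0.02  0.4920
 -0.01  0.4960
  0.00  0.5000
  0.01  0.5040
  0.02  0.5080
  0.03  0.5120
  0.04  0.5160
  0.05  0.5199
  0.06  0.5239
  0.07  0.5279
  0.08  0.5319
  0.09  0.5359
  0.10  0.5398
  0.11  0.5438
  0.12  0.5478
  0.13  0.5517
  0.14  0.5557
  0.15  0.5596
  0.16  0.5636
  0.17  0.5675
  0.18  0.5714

-0.4513

σ√T = 0.32 × 0.7071 = 0.2263
d₁ = [ln(453/457) + (0.062 − 0.056 + 0.32²/2)·0.5] / 0.2263 = [-0.0088 + 0.0286] / 0.2263 = 0.0875 which rounds to 0.09
N(d₁) = N(0.09) = 0.5359
Δ_put = e^(−qT)·(N(d₁) − 1) = 0.9724·(0.5359 − 1) = -0.4513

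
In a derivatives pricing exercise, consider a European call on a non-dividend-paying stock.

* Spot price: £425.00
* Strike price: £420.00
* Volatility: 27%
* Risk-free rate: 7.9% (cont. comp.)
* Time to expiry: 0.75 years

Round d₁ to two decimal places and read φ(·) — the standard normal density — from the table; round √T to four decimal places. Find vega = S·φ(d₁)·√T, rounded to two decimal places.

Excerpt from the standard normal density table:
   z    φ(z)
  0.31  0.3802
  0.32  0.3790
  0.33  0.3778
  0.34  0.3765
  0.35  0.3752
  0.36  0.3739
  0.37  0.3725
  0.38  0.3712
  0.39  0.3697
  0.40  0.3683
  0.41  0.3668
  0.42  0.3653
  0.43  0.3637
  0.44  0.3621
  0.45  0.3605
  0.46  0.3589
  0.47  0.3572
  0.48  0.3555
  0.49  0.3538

σ√T = 0.27·√0.75 = 0.2338
d₁ = [ln(425/420) + (0.079 + ½·0.27²)·0.75] / (σ√T) = (0.0118 + 0.0866) / 0.2338 = 0.4209 ⇒ 0.42
√T = √0.75 = 0.8660
φ(d₁) = φ(0.42) = 0.3653
vega = S·φ(d₁)·√T = 425·0.3653·0.8660 = 134.4487

134.45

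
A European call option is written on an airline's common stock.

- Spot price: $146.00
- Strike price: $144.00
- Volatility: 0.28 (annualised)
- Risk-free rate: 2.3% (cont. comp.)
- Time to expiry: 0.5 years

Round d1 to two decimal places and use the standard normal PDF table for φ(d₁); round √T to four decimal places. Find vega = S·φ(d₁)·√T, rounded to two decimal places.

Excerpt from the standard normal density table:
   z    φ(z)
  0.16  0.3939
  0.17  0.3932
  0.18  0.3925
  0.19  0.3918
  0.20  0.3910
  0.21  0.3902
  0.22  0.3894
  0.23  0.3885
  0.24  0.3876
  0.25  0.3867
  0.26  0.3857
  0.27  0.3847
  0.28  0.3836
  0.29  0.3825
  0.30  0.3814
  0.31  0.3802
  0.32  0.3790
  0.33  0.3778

40.11

T = 0.5;  σ√T = 0.1980
ln(S/K) + (r + σ²/2)T = ln(146/144) + (0.023 + 0.28²/2)·0.5 = 0.0138 + 0.0311 = 0.0449
d₁ = 0.0449 / 0.1980 = 0.2267 ⇒ 0.23
√T = √0.5 = 0.7071
φ(d₁) = φ(0.23) = 0.3885
vega = S·φ(d₁)·√T = 146·0.3885·0.7071 = 40.1074
(The put has the same vega.)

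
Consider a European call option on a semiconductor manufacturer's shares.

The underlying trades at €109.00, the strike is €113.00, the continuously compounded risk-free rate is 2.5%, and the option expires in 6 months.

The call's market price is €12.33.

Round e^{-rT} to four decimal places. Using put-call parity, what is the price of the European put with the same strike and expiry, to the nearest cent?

exp(−rT) = exp(−0.025·0.5) = 0.9876
Put-call parity: C − P = S − K·e^(−rT) = 109 − 113·0.9876 = 109 − 111.5988 = -2.5988
P = C − (C − P) = 12.33 − (-2.5988) = 14.9288

€14.93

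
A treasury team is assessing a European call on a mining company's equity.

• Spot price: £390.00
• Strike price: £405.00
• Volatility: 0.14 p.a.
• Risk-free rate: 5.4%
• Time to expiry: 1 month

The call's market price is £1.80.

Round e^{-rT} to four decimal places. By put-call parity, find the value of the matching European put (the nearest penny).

£14.98

e^(−rT) = e^(−0.054·0.08333) = 0.9955
Put-call parity: C − P = S − K·e^(−rT) = 390 − 405·0.9955 = 390 − 403.1775 = -13.1775
P = C − (C − P) = 1.80 − (-13.1775) = 14.9775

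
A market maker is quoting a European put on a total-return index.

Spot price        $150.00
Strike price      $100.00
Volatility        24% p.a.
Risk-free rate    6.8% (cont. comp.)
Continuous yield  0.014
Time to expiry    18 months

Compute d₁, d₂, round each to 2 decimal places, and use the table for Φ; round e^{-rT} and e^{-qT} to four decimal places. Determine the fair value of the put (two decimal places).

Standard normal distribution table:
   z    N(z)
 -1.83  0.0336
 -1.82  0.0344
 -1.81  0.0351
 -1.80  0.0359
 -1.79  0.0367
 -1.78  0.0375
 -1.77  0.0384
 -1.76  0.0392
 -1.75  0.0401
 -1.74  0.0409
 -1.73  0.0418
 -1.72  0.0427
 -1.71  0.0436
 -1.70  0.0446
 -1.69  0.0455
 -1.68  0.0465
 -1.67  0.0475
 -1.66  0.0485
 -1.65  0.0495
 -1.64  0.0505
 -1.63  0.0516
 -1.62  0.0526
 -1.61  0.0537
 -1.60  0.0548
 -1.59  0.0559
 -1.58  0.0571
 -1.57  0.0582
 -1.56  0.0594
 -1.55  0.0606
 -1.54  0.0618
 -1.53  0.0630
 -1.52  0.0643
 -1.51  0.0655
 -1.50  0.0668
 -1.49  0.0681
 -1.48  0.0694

$0.64

σ√T = 0.24·√1.5 = 0.2939
ln(S/K) + (r − q + σ²/2)T = ln(150/100) + (0.068 − 0.014 + 0.24²/2)·1.5 = 0.4055 + 0.1242 = 0.5297
d₁ = 0.5297 / 0.2939 = 1.8020 ⇒ 1.80
d₂ = d₁ − σ√T = 1.8020 − 0.2939 = 1.5080 ⇒ 1.51
exp(−qT) = exp(−0.014·1.5) = 0.9792;  exp(−rT) = exp(−0.068·1.5) = 0.9030
N(−d₂) = N(-1.51) = 0.0655;  N(−d₁) = N(-1.80) = 0.0359
P = 100·0.9030·0.0655 − 150·0.9792·0.0359 = 5.9146 − 5.2730 = 0.6417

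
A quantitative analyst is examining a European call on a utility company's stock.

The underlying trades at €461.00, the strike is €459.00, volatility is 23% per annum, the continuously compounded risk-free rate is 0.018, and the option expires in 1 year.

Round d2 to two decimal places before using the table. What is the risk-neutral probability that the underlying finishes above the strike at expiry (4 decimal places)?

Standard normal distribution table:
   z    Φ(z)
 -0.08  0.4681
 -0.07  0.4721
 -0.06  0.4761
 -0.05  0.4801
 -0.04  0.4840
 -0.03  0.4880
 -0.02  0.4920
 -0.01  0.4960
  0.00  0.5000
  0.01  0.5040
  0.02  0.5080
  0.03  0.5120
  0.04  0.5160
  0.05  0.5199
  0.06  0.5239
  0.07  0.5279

0.4920

T = 1;  σ√T = 0.2300
ln(S/K) + (r + σ²/2)T = ln(461/459) + (0.018 + 0.23²/2)·1 = 0.0043 + 0.0445 = 0.0488
d₁ = 0.0488 / 0.2300 = 0.2122 ≈ 0.21
d₂ = d₁ − σ√T = 0.2122 − 0.2300 = -0.0178 ≈ -0.02
Pr(exercise) under Q = N(d₂) = 0.4920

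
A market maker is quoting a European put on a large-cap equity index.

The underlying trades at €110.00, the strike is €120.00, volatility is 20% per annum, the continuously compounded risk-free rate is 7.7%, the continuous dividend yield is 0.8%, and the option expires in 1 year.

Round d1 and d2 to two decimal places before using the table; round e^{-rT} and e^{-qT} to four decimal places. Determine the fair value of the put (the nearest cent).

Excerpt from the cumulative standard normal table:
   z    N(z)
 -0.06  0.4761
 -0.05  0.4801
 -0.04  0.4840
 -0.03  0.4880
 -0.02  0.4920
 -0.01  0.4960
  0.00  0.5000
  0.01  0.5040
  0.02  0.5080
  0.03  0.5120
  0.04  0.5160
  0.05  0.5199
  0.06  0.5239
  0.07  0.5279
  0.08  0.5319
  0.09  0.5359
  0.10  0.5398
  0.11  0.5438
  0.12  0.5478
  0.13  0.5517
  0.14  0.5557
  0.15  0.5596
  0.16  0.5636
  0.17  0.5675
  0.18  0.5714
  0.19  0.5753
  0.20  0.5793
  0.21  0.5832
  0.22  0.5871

σ√T = 0.2·√1 = 0.2000
d₁ = [ln(110/120) + (0.077 − 0.008 + ½·0.2²)·1] / (σ√T) = (-0.0870 + 0.0890) / 0.2000 = 0.0099 → 0.01
d₂ = 0.0099 − 0.2000 = -0.1901 → -0.19
e^(−qT) = e^(−0.008·1) = 0.9920;  e^(−rT) = e^(−0.077·1) = 0.9259
N(−d₂) = N(0.19) = 0.5753;  N(−d₁) = N(-0.01) = 0.4960
P = 120·0.9259·0.5753 − 110·0.9920·0.4960 = 63.9204 − 54.1235 = 9.7969

€9.80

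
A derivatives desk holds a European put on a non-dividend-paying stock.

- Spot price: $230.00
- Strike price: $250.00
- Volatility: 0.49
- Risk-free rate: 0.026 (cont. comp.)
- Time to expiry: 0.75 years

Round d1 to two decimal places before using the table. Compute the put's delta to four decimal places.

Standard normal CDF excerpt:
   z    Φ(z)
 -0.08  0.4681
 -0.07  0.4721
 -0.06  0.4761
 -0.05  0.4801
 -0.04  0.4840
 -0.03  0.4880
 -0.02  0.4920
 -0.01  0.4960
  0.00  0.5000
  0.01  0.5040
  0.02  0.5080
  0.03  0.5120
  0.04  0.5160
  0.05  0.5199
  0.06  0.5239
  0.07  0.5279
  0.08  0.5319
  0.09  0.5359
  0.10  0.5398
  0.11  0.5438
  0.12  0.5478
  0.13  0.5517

-0.4761

σ√T = 0.49 × 0.8660 = 0.4244
d₁ = [ln(230/250) + (0.026 + ½·0.49²)·0.75] / (σ√T) = (-0.0834 + 0.1095) / 0.4244 = 0.0616 which rounds to 0.06
N(d₁) = N(0.06) = 0.5239
Δ_put = N(d₁) − 1 = 0.5239 − 1 = -0.4761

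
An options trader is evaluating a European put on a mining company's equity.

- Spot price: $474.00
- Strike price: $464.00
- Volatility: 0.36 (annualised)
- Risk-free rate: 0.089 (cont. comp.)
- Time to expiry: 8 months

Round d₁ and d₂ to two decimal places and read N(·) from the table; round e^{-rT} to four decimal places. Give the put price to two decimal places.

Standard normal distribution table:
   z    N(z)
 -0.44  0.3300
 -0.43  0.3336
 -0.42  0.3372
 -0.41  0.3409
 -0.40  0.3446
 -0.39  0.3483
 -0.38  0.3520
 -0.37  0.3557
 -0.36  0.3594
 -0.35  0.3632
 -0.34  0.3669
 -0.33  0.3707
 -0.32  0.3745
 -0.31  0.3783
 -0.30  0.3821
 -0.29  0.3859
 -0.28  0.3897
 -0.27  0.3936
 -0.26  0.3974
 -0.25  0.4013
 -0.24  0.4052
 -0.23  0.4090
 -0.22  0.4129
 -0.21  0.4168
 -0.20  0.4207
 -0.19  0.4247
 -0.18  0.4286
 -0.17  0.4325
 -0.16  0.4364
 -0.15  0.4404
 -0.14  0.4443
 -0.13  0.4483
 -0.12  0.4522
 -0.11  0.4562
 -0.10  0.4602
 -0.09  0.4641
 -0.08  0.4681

σ√T = 0.36·√0.6667 = 0.2939
d₁ = [ln(474/464) + (0.089 + 0.36²/2)·0.6667] / 0.2939 = [0.0213 + 0.1025] / 0.2939 = 0.4214 → 0.42
d₂ = d₁ − σ√T = 0.4214 − 0.2939 = 0.1274 → 0.13
exp(−rT) = exp(−0.089·0.6667) = 0.9424
N(−d₂) = N(-0.13) = 0.4483;  N(−d₁) = N(-0.42) = 0.3372
P = 464·0.9424·0.4483 − 474·0.3372 = 196.0298 − 159.8328 = 36.1970

$36.20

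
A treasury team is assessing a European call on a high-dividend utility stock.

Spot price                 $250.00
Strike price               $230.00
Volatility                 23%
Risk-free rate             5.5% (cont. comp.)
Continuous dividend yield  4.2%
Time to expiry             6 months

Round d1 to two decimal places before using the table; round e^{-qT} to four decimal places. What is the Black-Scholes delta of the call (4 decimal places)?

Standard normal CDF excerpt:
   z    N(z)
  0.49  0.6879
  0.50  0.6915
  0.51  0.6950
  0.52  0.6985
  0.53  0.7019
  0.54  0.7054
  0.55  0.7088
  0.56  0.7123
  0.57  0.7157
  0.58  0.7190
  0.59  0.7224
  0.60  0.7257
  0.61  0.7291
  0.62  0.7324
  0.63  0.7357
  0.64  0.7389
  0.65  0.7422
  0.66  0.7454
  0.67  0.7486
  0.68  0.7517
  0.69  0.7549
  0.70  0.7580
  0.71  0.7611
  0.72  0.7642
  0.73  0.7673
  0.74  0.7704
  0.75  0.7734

σ√T = 0.23·√0.5 = 0.1626
d₁ = [ln(250/230) + (0.055 − 0.042 + 0.23²/2)·0.5] / 0.1626 = [0.0834 + 0.0197] / 0.1626 = 0.6340 ⇒ 0.63
N(d₁) = N(0.63) = 0.7357
Δ_call = exp(−qT)·N(d₁) = 0.9792·0.7357 = 0.7204

0.7204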